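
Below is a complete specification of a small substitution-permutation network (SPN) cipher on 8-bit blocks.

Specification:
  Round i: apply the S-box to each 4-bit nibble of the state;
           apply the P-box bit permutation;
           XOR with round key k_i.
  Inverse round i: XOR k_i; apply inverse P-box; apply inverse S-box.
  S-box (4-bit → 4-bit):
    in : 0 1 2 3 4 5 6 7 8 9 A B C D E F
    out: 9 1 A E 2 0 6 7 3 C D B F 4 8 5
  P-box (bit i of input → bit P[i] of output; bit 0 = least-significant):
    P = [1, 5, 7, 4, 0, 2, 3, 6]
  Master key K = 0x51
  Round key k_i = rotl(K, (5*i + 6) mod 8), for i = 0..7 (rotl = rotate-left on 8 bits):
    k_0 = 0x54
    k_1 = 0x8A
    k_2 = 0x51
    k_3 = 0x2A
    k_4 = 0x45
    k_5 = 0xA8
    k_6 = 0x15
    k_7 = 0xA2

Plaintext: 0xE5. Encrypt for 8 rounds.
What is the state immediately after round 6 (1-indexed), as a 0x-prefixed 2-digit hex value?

0xB1

s_0 = plaintext = 0xE5
s_1 = Round(s_0, k_0) = 0x14
s_2 = Round(s_1, k_1) = 0xAB
s_3 = Round(s_2, k_2) = 0x2A
s_4 = Round(s_3, k_3) = 0xFC
s_5 = Round(s_4, k_4) = 0xFE
s_6 = Round(s_5, k_5) = 0xB1
s_7 = Round(s_6, k_6) = 0x52
s_8 = Round(s_7, k_7) = 0x92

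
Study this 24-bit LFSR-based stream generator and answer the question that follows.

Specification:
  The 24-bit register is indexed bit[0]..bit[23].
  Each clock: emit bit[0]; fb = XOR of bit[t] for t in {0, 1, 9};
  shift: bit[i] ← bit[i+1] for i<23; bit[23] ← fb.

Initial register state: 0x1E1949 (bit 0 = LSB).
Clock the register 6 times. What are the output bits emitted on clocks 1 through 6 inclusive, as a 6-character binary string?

reg_0 = 0x1E1949
clock 1: out=1, reg = 0x8F0CA4
clock 2: out=0, reg = 0x478652
clock 3: out=0, reg = 0x23C329
clock 4: out=1, reg = 0x11E194
clock 5: out=0, reg = 0x08F0CA
clock 6: out=0, reg = 0x847865

100100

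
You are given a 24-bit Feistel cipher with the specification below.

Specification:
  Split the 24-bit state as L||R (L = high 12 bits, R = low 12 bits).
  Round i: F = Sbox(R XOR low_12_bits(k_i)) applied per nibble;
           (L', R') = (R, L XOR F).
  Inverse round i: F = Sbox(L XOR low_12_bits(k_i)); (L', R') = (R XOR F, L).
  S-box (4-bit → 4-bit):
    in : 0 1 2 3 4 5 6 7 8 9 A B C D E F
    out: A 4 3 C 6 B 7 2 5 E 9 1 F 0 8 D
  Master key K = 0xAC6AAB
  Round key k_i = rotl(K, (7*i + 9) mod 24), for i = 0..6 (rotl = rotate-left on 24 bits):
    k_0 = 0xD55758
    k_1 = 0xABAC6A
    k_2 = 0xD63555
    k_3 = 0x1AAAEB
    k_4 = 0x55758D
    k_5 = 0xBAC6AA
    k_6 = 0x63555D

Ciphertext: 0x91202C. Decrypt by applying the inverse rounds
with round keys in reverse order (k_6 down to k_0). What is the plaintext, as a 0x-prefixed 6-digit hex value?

s_0 = ciphertext = 0x91202C
s_1 = InvRound(s_0, k_6) = 0xF41912
s_2 = InvRound(s_1, k_5) = 0x793F41
s_3 = InvRound(s_2, k_4) = 0xC09793
s_4 = InvRound(s_3, k_3) = 0x010C09
s_5 = InvRound(s_4, k_2) = 0x762010
s_6 = InvRound(s_5, k_1) = 0x1B5762
s_7 = InvRound(s_6, k_0) = 0x0E21B5

0x0E21B5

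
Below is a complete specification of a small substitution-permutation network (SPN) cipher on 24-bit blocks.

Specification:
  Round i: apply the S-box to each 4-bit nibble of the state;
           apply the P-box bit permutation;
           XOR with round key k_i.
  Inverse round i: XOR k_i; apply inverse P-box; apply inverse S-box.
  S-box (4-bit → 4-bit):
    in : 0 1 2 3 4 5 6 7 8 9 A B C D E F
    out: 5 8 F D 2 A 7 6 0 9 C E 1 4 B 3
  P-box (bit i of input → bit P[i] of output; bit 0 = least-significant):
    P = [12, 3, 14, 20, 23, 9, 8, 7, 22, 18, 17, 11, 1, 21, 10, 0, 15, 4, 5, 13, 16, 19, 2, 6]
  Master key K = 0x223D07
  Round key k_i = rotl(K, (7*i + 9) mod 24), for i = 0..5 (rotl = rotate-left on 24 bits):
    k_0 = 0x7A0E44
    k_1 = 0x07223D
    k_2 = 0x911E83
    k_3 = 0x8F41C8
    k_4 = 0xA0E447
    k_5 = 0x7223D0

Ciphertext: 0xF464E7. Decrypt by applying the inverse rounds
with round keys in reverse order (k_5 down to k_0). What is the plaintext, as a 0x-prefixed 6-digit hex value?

0x90BCEB

s_0 = ciphertext = 0xF464E7
s_1 = InvRound(s_0, k_5) = 0xD7376D
s_2 = InvRound(s_1, k_4) = 0xC0F672
s_3 = InvRound(s_2, k_3) = 0xF206BF
s_4 = InvRound(s_3, k_2) = 0x07438F
s_5 = InvRound(s_4, k_1) = 0x8BC8AD
s_6 = InvRound(s_5, k_0) = 0x90BCEB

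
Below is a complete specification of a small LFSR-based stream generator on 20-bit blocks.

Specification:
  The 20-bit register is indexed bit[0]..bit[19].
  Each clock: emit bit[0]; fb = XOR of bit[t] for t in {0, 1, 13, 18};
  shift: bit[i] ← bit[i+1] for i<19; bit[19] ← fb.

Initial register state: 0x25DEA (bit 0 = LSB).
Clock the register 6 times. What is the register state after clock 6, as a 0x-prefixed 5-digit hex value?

reg_0 = 0x25DEA
clock 1: out=0, reg = 0x92EF5
clock 2: out=1, reg = 0x4977A
clock 3: out=0, reg = 0x24BBD
clock 4: out=1, reg = 0x925DE
clock 5: out=0, reg = 0x492EF
clock 6: out=1, reg = 0xA4977

0xA4977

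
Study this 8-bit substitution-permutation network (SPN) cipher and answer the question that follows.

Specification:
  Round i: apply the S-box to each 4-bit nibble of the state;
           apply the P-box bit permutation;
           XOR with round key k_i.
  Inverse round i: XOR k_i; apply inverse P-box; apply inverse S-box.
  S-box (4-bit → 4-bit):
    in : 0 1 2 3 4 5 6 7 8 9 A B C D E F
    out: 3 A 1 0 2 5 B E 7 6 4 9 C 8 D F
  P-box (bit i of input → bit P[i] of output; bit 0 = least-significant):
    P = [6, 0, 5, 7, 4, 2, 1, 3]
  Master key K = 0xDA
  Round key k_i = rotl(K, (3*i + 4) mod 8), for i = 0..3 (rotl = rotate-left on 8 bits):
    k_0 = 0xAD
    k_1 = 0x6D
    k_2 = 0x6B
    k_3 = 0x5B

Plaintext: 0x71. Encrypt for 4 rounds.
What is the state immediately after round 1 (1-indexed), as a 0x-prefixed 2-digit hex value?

0x22

s_0 = plaintext = 0x71
s_1 = Round(s_0, k_0) = 0x22
s_2 = Round(s_1, k_1) = 0x3D
s_3 = Round(s_2, k_2) = 0xEB
s_4 = Round(s_3, k_3) = 0x81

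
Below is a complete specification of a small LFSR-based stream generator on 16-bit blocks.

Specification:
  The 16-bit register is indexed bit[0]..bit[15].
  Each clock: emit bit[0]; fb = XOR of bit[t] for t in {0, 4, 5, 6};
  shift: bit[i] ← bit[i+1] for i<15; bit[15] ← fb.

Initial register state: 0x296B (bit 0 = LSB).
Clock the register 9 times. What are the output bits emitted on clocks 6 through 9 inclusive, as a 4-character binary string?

1101

reg_0 = 0x296B
clock 1: out=1, reg = 0x94B5
clock 2: out=1, reg = 0xCA5A
clock 3: out=0, reg = 0x652D
clock 4: out=1, reg = 0x3296
clock 5: out=0, reg = 0x994B
clock 6: out=1, reg = 0x4CA5
clock 7: out=1, reg = 0x2652
clock 8: out=0, reg = 0x1329
clock 9: out=1, reg = 0x0994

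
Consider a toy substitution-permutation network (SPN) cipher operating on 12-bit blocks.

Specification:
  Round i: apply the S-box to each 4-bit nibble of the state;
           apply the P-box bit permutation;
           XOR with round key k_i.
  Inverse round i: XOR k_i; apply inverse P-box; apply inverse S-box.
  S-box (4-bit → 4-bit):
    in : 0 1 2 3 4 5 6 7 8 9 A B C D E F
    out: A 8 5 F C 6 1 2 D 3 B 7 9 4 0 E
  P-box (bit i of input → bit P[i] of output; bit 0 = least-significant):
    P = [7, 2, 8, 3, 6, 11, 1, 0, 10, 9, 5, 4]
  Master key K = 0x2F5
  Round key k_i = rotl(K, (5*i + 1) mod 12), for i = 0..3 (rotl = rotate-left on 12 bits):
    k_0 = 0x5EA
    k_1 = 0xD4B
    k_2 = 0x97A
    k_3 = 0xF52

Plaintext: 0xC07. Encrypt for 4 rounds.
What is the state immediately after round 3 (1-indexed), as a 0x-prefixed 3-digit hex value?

s_0 = plaintext = 0xC07
s_1 = Round(s_0, k_0) = 0x9FF
s_2 = Round(s_1, k_1) = 0x244
s_3 = Round(s_2, k_2) = 0xC51
s_4 = Round(s_3, k_3) = 0x348

0xC51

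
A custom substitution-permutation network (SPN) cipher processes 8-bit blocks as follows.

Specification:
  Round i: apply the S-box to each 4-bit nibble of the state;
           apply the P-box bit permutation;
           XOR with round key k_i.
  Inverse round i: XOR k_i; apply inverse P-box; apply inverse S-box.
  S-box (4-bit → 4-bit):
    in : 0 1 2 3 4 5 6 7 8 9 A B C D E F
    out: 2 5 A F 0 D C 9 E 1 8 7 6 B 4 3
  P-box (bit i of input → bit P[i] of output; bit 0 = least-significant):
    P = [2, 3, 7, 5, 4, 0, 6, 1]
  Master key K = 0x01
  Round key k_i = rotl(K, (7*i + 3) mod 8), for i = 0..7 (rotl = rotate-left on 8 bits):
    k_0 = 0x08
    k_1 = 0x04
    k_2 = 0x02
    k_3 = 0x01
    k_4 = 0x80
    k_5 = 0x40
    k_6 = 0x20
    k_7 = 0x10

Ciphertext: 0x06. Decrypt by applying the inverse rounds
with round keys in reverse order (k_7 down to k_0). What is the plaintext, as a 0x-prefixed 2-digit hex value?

0xFC

s_0 = ciphertext = 0x06
s_1 = InvRound(s_0, k_7) = 0x79
s_2 = InvRound(s_1, k_6) = 0xB0
s_3 = InvRound(s_2, k_5) = 0x16
s_4 = InvRound(s_3, k_4) = 0x71
s_5 = InvRound(s_4, k_3) = 0x1A
s_6 = InvRound(s_5, k_2) = 0x90
s_7 = InvRound(s_6, k_1) = 0x91
s_8 = InvRound(s_7, k_0) = 0xFC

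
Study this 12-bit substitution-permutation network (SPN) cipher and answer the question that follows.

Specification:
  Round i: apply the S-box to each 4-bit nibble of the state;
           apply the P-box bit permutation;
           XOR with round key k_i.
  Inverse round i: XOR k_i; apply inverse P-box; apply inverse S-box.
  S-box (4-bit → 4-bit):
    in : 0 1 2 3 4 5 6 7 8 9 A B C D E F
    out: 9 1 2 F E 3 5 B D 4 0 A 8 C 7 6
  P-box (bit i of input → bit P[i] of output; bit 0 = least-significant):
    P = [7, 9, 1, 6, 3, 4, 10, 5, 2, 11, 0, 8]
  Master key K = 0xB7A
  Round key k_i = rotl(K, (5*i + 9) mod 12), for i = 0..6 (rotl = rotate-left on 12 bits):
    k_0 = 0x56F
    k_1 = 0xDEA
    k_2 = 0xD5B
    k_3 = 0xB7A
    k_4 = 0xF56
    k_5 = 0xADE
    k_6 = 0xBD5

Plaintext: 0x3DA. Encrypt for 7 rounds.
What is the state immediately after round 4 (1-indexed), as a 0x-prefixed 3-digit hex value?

s_0 = plaintext = 0x3DA
s_1 = Round(s_0, k_0) = 0x84A
s_2 = Round(s_1, k_1) = 0x8DF
s_3 = Round(s_2, k_2) = 0xA7C
s_4 = Round(s_3, k_3) = 0xB02
s_5 = Round(s_4, k_4) = 0x47E
s_6 = Round(s_5, k_5) = 0x165
s_7 = Round(s_6, k_6) = 0xD59

0xB02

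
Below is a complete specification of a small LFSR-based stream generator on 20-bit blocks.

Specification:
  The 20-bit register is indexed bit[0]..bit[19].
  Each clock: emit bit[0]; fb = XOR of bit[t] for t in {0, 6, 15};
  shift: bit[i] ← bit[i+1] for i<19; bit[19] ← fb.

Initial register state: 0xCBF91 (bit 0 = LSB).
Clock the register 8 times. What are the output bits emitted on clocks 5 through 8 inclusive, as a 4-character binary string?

reg_0 = 0xCBF91
clock 1: out=1, reg = 0x65FC8
clock 2: out=0, reg = 0xB2FE4
clock 3: out=0, reg = 0xD97F2
clock 4: out=0, reg = 0x6CBF9
clock 5: out=1, reg = 0xB65FC
clock 6: out=0, reg = 0xDB2FE
clock 7: out=0, reg = 0x6D97F
clock 8: out=1, reg = 0xB6CBF

1001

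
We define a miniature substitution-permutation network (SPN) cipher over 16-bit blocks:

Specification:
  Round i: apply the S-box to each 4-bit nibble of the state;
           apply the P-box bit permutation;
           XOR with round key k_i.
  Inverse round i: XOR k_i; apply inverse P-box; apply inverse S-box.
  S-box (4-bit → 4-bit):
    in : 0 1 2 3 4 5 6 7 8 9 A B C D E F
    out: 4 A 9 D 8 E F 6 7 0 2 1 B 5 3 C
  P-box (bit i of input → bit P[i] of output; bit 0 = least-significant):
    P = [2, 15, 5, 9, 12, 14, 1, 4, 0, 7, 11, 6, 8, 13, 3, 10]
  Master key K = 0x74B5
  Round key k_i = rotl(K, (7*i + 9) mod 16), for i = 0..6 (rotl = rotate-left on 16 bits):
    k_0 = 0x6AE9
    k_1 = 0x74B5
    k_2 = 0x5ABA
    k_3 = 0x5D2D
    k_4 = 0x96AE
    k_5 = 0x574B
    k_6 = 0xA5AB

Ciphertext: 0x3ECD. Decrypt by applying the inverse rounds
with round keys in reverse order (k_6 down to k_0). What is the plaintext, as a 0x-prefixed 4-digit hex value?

s_0 = ciphertext = 0x3ECD
s_1 = InvRound(s_0, k_6) = 0xBFD6
s_2 = InvRound(s_1, k_5) = 0x781E
s_3 = InvRound(s_2, k_4) = 0x1715
s_4 = InvRound(s_3, k_3) = 0x001F
s_5 = InvRound(s_4, k_2) = 0x98E3
s_6 = InvRound(s_5, k_1) = 0x1F5E
s_7 = InvRound(s_6, k_0) = 0xCE6D

0xCE6D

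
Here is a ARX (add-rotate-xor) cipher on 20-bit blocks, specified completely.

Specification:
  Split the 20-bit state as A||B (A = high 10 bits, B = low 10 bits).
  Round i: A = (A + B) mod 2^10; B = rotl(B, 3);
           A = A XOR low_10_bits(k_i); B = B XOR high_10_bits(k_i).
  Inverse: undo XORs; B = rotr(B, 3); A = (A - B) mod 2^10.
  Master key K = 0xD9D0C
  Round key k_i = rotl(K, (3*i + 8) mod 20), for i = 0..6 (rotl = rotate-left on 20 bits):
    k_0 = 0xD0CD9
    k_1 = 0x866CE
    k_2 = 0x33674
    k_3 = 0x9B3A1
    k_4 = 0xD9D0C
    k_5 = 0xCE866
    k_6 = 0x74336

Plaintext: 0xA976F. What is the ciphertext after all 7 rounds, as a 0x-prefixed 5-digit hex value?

0x049CD

s_0 = plaintext = 0xA976F
s_1 = Round(s_0, k_0) = 0xB343D
s_2 = Round(s_1, k_1) = 0x713F1
s_3 = Round(s_2, k_2) = 0xF0742
s_4 = Round(s_3, k_3) = 0x2887A
s_5 = Round(s_4, k_4) = 0x040B7
s_6 = Round(s_5, k_5) = 0x28683
s_7 = Round(s_6, k_6) = 0x049CD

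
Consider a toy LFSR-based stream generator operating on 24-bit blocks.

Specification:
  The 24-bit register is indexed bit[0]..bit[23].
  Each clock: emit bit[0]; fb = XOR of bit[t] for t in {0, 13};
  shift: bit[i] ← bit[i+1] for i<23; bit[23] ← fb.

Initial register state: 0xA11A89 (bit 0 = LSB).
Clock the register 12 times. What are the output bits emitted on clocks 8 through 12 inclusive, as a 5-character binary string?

10101

reg_0 = 0xA11A89
clock 1: out=1, reg = 0xD08D44
clock 2: out=0, reg = 0x6846A2
clock 3: out=0, reg = 0x342351
clock 4: out=1, reg = 0x1A11A8
clock 5: out=0, reg = 0x0D08D4
clock 6: out=0, reg = 0x06846A
clock 7: out=0, reg = 0x034235
clock 8: out=1, reg = 0x81A11A
clock 9: out=0, reg = 0xC0D08D
clock 10: out=1, reg = 0xE06846
clock 11: out=0, reg = 0xF03423
clock 12: out=1, reg = 0x781A11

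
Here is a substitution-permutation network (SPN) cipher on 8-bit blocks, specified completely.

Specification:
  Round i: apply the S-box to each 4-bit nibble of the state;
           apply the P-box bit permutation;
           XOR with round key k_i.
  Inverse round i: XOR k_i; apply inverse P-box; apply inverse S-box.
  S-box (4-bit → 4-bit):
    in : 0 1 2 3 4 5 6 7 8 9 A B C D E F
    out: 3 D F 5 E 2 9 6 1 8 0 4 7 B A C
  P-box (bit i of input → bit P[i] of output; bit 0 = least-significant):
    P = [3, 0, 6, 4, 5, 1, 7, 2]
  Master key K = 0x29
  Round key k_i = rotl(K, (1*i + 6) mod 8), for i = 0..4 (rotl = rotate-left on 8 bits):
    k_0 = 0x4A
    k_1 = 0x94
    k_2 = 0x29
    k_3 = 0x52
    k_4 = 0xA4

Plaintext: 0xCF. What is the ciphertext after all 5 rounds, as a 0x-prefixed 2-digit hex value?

s_0 = plaintext = 0xCF
s_1 = Round(s_0, k_0) = 0xB8
s_2 = Round(s_1, k_1) = 0x1C
s_3 = Round(s_2, k_2) = 0xC4
s_4 = Round(s_3, k_3) = 0xA1
s_5 = Round(s_4, k_4) = 0xFC

0xFC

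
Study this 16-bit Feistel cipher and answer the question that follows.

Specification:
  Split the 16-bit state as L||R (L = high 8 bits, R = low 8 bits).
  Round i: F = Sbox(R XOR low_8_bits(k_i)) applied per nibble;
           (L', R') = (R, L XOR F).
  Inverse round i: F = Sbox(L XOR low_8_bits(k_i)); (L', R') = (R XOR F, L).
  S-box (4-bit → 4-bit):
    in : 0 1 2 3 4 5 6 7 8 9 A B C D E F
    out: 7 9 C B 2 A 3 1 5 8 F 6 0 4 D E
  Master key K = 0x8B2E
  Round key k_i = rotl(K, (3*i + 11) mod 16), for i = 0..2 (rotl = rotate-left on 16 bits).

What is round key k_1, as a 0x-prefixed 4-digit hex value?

0xA2CB

K = 0x8B2E
k_0 = rotl(K, (3*0+11) mod 16) = rotl(K, 11) = 0x7459
k_1 = rotl(K, (3*1+11) mod 16) = rotl(K, 14) = 0xA2CB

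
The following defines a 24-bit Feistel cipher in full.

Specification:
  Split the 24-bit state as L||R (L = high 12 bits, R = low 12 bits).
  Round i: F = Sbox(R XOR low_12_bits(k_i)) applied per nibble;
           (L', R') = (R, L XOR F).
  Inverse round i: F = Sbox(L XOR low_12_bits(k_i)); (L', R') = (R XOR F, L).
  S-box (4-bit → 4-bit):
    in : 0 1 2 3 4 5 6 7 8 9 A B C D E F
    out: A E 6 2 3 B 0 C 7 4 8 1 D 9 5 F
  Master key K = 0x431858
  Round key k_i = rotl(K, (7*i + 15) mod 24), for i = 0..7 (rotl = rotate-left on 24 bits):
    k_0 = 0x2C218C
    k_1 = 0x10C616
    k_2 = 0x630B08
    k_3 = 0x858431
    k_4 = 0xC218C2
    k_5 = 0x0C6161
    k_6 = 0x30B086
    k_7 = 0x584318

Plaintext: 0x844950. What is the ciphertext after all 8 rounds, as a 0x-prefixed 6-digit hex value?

s_0 = plaintext = 0x844950
s_1 = Round(s_0, k_0) = 0x950FD9
s_2 = Round(s_1, k_1) = 0xFD9D8F
s_3 = Round(s_2, k_2) = 0xD8FFA5
s_4 = Round(s_3, k_3) = 0xFA5CCC
s_5 = Round(s_4, k_4) = 0xCCCC00
s_6 = Round(s_5, k_5) = 0xC005C2
s_7 = Round(s_6, k_6) = 0x5C2733
s_8 = Round(s_7, k_7) = 0x7336A3

0x7336A3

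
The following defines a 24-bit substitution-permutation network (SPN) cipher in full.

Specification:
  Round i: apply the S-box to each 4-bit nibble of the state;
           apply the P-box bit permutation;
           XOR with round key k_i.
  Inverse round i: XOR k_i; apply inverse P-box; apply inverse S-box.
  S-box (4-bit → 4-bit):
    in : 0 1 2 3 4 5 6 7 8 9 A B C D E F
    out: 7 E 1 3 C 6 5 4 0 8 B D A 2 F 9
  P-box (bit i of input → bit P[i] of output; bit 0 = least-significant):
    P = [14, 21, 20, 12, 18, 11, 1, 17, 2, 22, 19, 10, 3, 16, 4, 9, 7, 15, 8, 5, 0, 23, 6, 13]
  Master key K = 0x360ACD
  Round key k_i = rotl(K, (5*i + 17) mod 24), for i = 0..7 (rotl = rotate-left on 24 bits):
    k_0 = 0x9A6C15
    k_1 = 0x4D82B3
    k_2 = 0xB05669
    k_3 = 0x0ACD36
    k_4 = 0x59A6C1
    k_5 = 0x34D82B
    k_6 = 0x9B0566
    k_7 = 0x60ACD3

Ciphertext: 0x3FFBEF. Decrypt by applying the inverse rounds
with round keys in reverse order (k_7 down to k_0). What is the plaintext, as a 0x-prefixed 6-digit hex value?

s_0 = ciphertext = 0x3FFBEF
s_1 = InvRound(s_0, k_7) = 0x84EEFB
s_2 = InvRound(s_1, k_6) = 0xF0E6A6
s_3 = InvRound(s_2, k_5) = 0xA2FA39
s_4 = InvRound(s_3, k_4) = 0x5F01CE
s_5 = InvRound(s_4, k_3) = 0x7A0C36
s_6 = InvRound(s_5, k_2) = 0x08B01F
s_7 = InvRound(s_6, k_1) = 0x9FA329
s_8 = InvRound(s_7, k_0) = 0x81EF32

0x81EF32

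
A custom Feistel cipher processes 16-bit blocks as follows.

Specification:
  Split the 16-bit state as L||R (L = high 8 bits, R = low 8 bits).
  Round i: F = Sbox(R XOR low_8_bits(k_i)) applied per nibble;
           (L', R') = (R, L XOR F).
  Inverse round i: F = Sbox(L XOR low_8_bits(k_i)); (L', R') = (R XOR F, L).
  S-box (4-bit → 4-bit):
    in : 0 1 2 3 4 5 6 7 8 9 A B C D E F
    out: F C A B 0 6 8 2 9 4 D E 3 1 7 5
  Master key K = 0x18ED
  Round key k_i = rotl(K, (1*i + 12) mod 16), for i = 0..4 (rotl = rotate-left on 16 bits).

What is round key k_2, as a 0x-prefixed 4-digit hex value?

K = 0x18ED
k_0 = rotl(K, (1*0+12) mod 16) = rotl(K, 12) = 0xD18E
k_1 = rotl(K, (1*1+12) mod 16) = rotl(K, 13) = 0xA31D
k_2 = rotl(K, (1*2+12) mod 16) = rotl(K, 14) = 0x463B

0x463B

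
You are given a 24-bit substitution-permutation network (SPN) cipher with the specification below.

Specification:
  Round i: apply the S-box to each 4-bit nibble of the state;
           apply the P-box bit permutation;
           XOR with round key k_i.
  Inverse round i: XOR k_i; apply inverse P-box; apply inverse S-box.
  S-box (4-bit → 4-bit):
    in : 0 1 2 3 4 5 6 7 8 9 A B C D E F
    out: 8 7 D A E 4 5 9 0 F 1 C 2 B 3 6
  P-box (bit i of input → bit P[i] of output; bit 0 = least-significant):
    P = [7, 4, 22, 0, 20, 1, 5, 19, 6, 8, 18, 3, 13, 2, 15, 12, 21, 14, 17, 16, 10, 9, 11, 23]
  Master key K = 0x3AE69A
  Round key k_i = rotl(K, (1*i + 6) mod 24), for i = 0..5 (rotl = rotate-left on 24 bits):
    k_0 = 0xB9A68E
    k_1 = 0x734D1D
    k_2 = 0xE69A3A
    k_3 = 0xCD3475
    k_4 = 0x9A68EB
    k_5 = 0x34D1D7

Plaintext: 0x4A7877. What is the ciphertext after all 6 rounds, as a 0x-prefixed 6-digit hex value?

s_0 = plaintext = 0x4A7877
s_1 = Round(s_0, k_0) = 0x019C0F
s_2 = Round(s_1, k_1) = 0x99BC09
s_3 = Round(s_2, k_2) = 0x0D45AB
s_4 = Round(s_3, k_3) = 0x38E470
s_5 = Round(s_4, k_4) = 0x064BE6
s_6 = Round(s_5, k_5) = 0xC24159

0xC24159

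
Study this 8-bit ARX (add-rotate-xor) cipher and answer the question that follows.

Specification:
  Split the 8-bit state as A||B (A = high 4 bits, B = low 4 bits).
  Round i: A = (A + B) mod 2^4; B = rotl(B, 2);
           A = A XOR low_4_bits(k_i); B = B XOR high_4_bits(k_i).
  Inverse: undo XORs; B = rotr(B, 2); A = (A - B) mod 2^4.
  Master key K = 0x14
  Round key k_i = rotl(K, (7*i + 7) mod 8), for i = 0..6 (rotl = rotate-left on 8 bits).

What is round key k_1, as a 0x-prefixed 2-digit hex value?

0x05

K = 0x14
k_0 = rotl(K, (7*0+7) mod 8) = rotl(K, 7) = 0x0A
k_1 = rotl(K, (7*1+7) mod 8) = rotl(K, 6) = 0x05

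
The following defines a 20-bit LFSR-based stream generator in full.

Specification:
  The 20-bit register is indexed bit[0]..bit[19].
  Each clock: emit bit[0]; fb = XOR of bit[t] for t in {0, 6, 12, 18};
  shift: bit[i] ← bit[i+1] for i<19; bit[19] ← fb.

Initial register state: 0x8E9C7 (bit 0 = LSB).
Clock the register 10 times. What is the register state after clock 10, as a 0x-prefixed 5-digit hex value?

0x2723A

reg_0 = 0x8E9C7
clock 1: out=1, reg = 0x474E3
clock 2: out=1, reg = 0x23A71
clock 3: out=1, reg = 0x91D38
clock 4: out=0, reg = 0xC8E9C
clock 5: out=0, reg = 0xE474E
clock 6: out=0, reg = 0x723A7
clock 7: out=1, reg = 0x391D3
clock 8: out=1, reg = 0x9C8E9
clock 9: out=1, reg = 0x4E474
clock 10: out=0, reg = 0x2723A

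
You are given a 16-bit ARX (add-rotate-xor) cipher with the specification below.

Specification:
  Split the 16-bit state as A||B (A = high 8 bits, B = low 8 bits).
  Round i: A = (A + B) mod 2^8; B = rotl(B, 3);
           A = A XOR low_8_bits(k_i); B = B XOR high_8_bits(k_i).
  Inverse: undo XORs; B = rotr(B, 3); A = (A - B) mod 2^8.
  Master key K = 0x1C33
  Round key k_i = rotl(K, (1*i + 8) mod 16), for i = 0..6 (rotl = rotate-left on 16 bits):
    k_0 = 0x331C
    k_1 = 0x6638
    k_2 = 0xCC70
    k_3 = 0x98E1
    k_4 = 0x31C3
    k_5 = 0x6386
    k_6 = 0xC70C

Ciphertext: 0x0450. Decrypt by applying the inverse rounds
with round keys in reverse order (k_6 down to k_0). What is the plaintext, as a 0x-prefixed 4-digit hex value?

s_0 = ciphertext = 0x0450
s_1 = InvRound(s_0, k_6) = 0x16F2
s_2 = InvRound(s_1, k_5) = 0x5E32
s_3 = InvRound(s_2, k_4) = 0x3D60
s_4 = InvRound(s_3, k_3) = 0xBD1F
s_5 = InvRound(s_4, k_2) = 0x537A
s_6 = InvRound(s_5, k_1) = 0xE883
s_7 = InvRound(s_6, k_0) = 0xDE16

0xDE16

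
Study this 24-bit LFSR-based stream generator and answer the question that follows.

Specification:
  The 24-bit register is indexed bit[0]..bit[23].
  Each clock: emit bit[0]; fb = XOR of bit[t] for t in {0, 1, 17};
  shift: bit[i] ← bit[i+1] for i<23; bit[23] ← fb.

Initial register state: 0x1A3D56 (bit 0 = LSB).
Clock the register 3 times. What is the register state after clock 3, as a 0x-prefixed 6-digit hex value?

0x0347AA

reg_0 = 0x1A3D56
clock 1: out=0, reg = 0x0D1EAB
clock 2: out=1, reg = 0x068F55
clock 3: out=1, reg = 0x0347AA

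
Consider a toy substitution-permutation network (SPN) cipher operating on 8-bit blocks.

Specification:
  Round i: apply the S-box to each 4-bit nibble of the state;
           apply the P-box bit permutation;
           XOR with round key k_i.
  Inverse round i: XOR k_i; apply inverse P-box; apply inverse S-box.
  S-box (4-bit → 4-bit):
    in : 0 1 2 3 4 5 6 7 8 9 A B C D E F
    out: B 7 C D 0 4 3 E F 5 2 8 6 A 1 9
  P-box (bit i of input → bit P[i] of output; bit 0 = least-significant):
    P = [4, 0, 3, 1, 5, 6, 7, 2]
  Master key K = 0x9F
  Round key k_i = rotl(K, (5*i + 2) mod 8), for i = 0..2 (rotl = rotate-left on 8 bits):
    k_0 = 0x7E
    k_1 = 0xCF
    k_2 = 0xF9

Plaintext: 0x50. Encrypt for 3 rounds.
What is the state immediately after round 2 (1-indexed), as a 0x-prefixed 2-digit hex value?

0xEC

s_0 = plaintext = 0x50
s_1 = Round(s_0, k_0) = 0xED
s_2 = Round(s_1, k_1) = 0xEC
s_3 = Round(s_2, k_2) = 0xD0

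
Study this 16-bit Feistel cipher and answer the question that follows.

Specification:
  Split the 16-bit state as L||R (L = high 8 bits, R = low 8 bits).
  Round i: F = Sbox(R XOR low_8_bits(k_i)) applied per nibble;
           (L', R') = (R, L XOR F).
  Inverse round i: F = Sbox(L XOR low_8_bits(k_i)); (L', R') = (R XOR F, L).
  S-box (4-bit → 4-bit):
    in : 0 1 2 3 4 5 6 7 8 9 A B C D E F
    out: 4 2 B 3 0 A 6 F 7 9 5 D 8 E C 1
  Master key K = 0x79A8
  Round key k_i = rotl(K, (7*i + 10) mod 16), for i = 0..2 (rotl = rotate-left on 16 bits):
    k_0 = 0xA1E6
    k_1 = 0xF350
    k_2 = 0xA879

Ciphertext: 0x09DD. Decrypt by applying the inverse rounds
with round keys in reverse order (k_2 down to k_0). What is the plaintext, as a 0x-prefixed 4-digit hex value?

0x0FF0

s_0 = ciphertext = 0x09DD
s_1 = InvRound(s_0, k_2) = 0x2909
s_2 = InvRound(s_1, k_1) = 0xF029
s_3 = InvRound(s_2, k_0) = 0x0FF0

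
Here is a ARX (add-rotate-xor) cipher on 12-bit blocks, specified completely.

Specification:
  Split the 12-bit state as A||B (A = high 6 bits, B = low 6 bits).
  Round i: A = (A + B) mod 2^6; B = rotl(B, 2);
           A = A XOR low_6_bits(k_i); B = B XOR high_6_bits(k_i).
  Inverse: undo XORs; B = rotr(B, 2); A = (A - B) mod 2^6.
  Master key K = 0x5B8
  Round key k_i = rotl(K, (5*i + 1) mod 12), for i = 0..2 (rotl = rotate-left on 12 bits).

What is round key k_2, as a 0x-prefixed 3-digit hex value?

0x2DC

K = 0x5B8
k_0 = rotl(K, (5*0+1) mod 12) = rotl(K, 1) = 0xB70
k_1 = rotl(K, (5*1+1) mod 12) = rotl(K, 6) = 0xE16
k_2 = rotl(K, (5*2+1) mod 12) = rotl(K, 11) = 0x2DC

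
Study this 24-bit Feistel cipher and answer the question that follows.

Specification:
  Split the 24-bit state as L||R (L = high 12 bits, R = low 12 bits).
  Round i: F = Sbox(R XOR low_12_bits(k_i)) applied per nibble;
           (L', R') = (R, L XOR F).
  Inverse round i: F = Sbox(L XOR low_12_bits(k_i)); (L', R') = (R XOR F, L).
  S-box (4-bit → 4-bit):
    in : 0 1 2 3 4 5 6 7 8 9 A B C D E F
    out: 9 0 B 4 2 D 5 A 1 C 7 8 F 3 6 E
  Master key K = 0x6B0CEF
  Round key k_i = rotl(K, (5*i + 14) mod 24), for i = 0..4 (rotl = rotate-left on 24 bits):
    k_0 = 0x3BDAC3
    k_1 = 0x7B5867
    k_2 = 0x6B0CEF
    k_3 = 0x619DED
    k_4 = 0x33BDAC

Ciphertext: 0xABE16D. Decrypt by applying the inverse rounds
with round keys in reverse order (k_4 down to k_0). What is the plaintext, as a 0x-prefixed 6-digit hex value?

s_0 = ciphertext = 0xABE16D
s_1 = InvRound(s_0, k_4) = 0xB66ABE
s_2 = InvRound(s_1, k_3) = 0xFA6B66
s_3 = InvRound(s_2, k_2) = 0xF4AFA6
s_4 = InvRound(s_3, k_1) = 0x515F4A
s_5 = InvRound(s_4, k_0) = 0x17F515

0x17F515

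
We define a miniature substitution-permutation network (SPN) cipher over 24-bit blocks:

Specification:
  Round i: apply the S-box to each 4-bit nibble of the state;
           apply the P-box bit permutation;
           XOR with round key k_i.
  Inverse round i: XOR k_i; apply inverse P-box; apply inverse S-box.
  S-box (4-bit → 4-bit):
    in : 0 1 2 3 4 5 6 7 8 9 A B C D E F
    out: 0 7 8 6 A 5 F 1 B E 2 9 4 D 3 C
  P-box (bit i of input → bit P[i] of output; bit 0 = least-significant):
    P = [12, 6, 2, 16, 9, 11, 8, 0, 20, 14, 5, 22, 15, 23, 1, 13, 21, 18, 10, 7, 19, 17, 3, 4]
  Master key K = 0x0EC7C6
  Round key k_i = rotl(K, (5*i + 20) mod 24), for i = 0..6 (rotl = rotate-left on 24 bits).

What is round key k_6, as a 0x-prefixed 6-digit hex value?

0x3B1F18

K = 0x0EC7C6
k_0 = rotl(K, (5*0+20) mod 24) = rotl(K, 20) = 0x60EC7C
k_1 = rotl(K, (5*1+20) mod 24) = rotl(K, 1) = 0x1D8F8C
k_2 = rotl(K, (5*2+20) mod 24) = rotl(K, 6) = 0xB1F183
k_3 = rotl(K, (5*3+20) mod 24) = rotl(K, 11) = 0x3E3076
k_4 = rotl(K, (5*4+20) mod 24) = rotl(K, 16) = 0xC60EC7
k_5 = rotl(K, (5*5+20) mod 24) = rotl(K, 21) = 0xC1D8F8
k_6 = rotl(K, (5*6+20) mod 24) = rotl(K, 2) = 0x3B1F18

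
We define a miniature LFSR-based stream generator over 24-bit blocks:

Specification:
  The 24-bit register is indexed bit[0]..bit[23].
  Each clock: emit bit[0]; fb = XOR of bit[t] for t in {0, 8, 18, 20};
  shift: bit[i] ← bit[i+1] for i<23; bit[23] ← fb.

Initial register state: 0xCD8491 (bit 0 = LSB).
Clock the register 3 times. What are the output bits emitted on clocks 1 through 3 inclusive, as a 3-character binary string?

reg_0 = 0xCD8491
clock 1: out=1, reg = 0x66C248
clock 2: out=0, reg = 0xB36124
clock 3: out=0, reg = 0x59B092

100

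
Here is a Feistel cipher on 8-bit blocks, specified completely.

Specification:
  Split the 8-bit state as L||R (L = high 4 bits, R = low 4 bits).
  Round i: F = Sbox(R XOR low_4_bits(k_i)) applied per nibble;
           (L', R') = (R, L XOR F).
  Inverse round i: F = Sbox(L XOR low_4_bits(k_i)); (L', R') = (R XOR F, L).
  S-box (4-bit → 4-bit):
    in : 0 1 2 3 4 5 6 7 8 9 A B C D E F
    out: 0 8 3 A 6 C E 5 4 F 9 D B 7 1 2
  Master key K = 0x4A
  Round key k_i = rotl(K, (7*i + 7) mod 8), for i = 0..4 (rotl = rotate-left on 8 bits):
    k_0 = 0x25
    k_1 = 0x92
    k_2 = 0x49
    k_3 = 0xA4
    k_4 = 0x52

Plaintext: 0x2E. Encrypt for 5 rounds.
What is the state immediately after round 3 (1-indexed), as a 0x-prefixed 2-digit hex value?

0x9F

s_0 = plaintext = 0x2E
s_1 = Round(s_0, k_0) = 0xEF
s_2 = Round(s_1, k_1) = 0xF9
s_3 = Round(s_2, k_2) = 0x9F
s_4 = Round(s_3, k_3) = 0xF4
s_5 = Round(s_4, k_4) = 0x41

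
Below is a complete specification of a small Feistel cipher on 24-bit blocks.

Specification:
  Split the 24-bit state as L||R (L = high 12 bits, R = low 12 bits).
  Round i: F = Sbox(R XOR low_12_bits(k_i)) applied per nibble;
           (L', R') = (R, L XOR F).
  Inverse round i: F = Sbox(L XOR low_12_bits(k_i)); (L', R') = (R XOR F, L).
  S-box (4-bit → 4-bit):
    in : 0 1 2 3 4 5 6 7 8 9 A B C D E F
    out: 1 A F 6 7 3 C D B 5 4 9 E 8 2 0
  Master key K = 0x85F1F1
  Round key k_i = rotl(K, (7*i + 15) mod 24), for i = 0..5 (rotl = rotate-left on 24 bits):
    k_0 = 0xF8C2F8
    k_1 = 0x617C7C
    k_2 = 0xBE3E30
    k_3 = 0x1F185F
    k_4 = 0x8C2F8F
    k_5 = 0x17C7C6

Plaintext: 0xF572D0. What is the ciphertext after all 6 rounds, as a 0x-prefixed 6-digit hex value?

0xEFF951

s_0 = plaintext = 0xF572D0
s_1 = Round(s_0, k_0) = 0x2D0EAC
s_2 = Round(s_1, k_1) = 0xEACD51
s_3 = Round(s_2, k_2) = 0xD51866
s_4 = Round(s_3, k_3) = 0x866C34
s_5 = Round(s_4, k_4) = 0xC34EFF
s_6 = Round(s_5, k_5) = 0xEFF951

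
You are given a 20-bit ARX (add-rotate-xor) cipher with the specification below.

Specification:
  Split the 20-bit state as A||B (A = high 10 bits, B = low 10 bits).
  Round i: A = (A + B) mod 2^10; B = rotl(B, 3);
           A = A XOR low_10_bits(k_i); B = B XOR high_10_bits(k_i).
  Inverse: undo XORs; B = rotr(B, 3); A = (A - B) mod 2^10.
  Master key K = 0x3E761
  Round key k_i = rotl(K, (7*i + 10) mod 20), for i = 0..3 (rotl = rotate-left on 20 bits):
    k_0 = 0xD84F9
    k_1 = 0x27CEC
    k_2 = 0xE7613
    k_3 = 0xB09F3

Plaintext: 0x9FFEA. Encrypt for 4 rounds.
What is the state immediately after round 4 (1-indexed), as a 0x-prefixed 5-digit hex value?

0x709FF

s_0 = plaintext = 0x9FFEA
s_1 = Round(s_0, k_0) = 0xA4036
s_2 = Round(s_1, k_1) = 0x8A92F
s_3 = Round(s_2, k_2) = 0x52AE7
s_4 = Round(s_3, k_3) = 0x709FF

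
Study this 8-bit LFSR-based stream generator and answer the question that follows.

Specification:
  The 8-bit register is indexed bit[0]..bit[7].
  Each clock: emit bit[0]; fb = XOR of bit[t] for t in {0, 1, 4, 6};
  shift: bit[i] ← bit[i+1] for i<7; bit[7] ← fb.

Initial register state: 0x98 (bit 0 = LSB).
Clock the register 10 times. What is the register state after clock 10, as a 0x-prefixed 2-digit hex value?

reg_0 = 0x98
clock 1: out=0, reg = 0xCC
clock 2: out=0, reg = 0xE6
clock 3: out=0, reg = 0x73
clock 4: out=1, reg = 0x39
clock 5: out=1, reg = 0x1C
clock 6: out=0, reg = 0x8E
clock 7: out=0, reg = 0xC7
clock 8: out=1, reg = 0xE3
clock 9: out=1, reg = 0xF1
clock 10: out=1, reg = 0xF8

0xF8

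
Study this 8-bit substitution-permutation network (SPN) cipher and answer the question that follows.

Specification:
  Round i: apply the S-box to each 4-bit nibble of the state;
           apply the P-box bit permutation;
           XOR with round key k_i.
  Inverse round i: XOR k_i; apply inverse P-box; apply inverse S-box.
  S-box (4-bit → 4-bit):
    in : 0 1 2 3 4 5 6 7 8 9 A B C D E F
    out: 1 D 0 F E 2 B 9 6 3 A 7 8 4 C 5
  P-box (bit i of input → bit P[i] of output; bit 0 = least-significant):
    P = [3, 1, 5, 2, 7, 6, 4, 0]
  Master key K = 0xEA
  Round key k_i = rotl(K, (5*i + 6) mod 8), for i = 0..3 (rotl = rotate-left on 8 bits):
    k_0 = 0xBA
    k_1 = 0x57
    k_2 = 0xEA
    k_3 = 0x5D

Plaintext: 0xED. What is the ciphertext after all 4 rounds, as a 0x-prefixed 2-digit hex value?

0x5A

s_0 = plaintext = 0xED
s_1 = Round(s_0, k_0) = 0x8B
s_2 = Round(s_1, k_1) = 0x2D
s_3 = Round(s_2, k_2) = 0xCA
s_4 = Round(s_3, k_3) = 0x5A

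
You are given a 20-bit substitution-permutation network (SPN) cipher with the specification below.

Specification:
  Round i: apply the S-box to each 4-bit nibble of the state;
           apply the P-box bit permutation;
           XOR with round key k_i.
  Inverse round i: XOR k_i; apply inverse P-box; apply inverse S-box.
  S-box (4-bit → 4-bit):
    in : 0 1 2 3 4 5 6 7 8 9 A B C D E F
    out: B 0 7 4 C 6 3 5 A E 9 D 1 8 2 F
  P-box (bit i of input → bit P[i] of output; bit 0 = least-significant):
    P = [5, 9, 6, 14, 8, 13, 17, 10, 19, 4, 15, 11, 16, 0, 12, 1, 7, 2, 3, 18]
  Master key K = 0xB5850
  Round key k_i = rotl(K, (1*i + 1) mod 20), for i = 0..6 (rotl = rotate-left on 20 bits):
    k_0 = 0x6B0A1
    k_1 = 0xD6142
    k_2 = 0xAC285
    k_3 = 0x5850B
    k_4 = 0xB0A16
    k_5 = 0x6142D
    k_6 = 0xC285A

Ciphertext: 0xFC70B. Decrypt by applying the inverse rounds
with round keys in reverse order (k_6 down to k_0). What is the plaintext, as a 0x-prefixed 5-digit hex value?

s_0 = ciphertext = 0xFC70B
s_1 = InvRound(s_0, k_6) = 0x169F9
s_2 = InvRound(s_1, k_5) = 0x078F4
s_3 = InvRound(s_2, k_4) = 0xCBC5F
s_4 = InvRound(s_3, k_3) = 0xE7063
s_5 = InvRound(s_4, k_2) = 0x043E2
s_6 = InvRound(s_5, k_1) = 0xACCE6
s_7 = InvRound(s_6, k_0) = 0x89A84

0x89A84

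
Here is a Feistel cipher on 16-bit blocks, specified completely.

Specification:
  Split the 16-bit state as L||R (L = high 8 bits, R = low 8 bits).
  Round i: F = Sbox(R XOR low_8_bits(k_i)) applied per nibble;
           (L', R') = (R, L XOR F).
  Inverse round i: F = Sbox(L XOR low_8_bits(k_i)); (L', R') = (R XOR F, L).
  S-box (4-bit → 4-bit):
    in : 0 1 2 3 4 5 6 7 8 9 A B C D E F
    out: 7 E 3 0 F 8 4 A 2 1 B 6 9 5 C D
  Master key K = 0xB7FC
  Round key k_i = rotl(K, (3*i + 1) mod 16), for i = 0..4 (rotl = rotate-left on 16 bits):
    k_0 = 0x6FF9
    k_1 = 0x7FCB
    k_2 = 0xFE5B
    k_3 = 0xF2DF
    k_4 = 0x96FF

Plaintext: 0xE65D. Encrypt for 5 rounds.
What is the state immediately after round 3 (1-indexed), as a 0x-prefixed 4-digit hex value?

s_0 = plaintext = 0xE65D
s_1 = Round(s_0, k_0) = 0x5D59
s_2 = Round(s_1, k_1) = 0x594E
s_3 = Round(s_2, k_2) = 0x4EB1
s_4 = Round(s_3, k_3) = 0xB102
s_5 = Round(s_4, k_4) = 0x0264

0x4EB1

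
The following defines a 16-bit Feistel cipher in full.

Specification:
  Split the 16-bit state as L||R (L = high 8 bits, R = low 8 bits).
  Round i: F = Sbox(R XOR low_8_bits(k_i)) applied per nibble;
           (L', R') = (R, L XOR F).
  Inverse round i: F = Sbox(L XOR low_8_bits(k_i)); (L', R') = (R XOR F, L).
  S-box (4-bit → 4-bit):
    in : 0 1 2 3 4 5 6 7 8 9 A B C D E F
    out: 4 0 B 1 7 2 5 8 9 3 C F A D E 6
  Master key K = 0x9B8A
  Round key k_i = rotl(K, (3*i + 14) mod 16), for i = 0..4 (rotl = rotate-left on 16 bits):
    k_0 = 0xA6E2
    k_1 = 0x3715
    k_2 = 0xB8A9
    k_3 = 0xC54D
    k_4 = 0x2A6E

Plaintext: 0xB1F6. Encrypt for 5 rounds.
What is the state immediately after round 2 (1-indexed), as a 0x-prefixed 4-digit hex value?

0xB637

s_0 = plaintext = 0xB1F6
s_1 = Round(s_0, k_0) = 0xF6B6
s_2 = Round(s_1, k_1) = 0xB637
s_3 = Round(s_2, k_2) = 0x3788
s_4 = Round(s_3, k_3) = 0x8895
s_5 = Round(s_4, k_4) = 0x95E7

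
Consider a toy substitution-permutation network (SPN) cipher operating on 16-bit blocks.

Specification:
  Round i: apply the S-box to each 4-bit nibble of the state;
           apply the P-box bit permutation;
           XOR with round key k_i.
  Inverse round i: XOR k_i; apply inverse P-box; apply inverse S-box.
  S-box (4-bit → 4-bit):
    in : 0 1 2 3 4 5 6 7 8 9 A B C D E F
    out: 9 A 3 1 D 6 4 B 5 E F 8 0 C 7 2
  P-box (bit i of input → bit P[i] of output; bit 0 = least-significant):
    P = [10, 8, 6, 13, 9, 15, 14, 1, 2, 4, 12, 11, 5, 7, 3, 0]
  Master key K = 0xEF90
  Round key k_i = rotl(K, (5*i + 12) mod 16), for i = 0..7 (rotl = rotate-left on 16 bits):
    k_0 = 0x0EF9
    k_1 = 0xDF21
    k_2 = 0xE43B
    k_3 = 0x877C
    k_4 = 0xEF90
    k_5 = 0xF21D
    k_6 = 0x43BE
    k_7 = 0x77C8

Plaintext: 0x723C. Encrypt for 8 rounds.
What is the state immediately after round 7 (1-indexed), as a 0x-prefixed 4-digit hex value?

s_0 = plaintext = 0x723C
s_1 = Round(s_0, k_0) = 0x0C4C
s_2 = Round(s_1, k_1) = 0x9D02
s_3 = Round(s_2, k_2) = 0xFBB0
s_4 = Round(s_3, k_3) = 0xABFE
s_5 = Round(s_4, k_4) = 0x6279
s_6 = Round(s_5, k_5) = 0x5143
s_7 = Round(s_6, k_6) = 0x0D24
s_8 = Round(s_7, k_7) = 0xC9A9

0x0D24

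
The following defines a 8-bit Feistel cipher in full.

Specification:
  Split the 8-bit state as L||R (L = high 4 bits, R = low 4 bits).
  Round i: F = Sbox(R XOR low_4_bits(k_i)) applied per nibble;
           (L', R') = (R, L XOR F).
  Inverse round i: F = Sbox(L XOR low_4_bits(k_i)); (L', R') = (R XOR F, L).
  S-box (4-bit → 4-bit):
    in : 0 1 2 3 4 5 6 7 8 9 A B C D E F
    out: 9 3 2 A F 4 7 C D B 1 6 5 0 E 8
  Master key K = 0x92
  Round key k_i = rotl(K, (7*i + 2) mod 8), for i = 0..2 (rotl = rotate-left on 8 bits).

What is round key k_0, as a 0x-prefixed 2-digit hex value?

0x4A

K = 0x92
k_0 = rotl(K, (7*0+2) mod 8) = rotl(K, 2) = 0x4A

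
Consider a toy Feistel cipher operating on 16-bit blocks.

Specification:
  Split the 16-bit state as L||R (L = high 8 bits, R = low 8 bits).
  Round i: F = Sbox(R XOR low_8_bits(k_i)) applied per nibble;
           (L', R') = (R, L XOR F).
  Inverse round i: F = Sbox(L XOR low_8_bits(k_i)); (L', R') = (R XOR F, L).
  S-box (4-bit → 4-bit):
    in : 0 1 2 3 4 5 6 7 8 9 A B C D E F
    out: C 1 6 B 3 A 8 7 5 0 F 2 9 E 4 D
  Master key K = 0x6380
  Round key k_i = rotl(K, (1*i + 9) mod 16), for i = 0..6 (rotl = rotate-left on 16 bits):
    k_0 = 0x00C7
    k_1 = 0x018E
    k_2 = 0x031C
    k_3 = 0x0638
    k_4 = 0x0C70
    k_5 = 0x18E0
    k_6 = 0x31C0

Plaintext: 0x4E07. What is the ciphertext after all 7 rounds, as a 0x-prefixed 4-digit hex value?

0x5CCA

s_0 = plaintext = 0x4E07
s_1 = Round(s_0, k_0) = 0x07D2
s_2 = Round(s_1, k_1) = 0xD2AE
s_3 = Round(s_2, k_2) = 0xAEF4
s_4 = Round(s_3, k_3) = 0xF437
s_5 = Round(s_4, k_4) = 0x37C3
s_6 = Round(s_5, k_5) = 0xC35C
s_7 = Round(s_6, k_6) = 0x5CCA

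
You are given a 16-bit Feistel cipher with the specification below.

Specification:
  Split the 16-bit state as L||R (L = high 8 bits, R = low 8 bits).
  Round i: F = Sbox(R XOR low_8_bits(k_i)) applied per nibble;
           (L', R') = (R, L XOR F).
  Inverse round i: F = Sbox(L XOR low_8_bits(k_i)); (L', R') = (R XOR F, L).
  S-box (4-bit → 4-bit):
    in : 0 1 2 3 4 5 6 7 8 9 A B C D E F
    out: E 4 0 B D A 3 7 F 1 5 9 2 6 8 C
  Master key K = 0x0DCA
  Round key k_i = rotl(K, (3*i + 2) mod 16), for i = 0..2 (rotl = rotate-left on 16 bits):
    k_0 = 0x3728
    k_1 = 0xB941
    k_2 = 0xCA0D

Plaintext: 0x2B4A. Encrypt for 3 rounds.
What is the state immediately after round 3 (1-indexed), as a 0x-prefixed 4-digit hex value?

0xEF9B

s_0 = plaintext = 0x2B4A
s_1 = Round(s_0, k_0) = 0x4A1B
s_2 = Round(s_1, k_1) = 0x1BEF
s_3 = Round(s_2, k_2) = 0xEF9B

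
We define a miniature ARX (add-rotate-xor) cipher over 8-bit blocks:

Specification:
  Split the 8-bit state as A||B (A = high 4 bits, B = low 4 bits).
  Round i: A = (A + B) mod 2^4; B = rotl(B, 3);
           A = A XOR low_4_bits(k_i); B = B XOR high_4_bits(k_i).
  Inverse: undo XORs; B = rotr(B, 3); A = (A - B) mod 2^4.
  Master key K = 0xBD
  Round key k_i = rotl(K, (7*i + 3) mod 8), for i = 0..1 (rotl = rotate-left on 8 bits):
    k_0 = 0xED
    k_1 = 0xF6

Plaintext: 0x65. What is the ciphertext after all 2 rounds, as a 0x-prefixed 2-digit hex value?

s_0 = plaintext = 0x65
s_1 = Round(s_0, k_0) = 0x64
s_2 = Round(s_1, k_1) = 0xCD

0xCD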